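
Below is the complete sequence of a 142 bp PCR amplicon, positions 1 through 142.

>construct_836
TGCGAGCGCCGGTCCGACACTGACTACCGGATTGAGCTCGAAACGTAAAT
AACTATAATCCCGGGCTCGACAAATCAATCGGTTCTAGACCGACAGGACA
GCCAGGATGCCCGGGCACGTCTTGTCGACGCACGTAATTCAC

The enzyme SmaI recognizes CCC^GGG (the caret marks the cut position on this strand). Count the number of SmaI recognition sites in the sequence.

CCCGGG occurs starting at positions 60, 110.
SmaI cuts at 2 sites.

2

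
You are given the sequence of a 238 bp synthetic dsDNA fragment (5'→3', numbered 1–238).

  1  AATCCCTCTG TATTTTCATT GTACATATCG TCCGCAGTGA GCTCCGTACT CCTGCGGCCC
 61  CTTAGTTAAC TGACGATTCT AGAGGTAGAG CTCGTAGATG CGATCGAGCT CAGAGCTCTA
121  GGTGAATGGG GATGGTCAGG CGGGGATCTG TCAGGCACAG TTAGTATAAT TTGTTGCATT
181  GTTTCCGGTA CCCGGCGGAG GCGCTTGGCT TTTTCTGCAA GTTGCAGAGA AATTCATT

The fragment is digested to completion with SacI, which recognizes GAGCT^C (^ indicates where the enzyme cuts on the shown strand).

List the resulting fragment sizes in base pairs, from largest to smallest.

SacI sites (GAGCTC) start at positions 39, 88, 106, 113.
SacI cuts after base 5 of each site (before the last base), so after positions 43, 92, 110, 117.
Linear molecule, 4 cuts → 5 fragments:
  1–43 → 43 bp
  44–92 → 49 bp
  93–110 → 18 bp
  111–117 → 7 bp
  118–238 → 121 bp
Sorted largest to smallest: 121, 49, 43, 18, 7 bp.

121, 49, 43, 18, 7 bp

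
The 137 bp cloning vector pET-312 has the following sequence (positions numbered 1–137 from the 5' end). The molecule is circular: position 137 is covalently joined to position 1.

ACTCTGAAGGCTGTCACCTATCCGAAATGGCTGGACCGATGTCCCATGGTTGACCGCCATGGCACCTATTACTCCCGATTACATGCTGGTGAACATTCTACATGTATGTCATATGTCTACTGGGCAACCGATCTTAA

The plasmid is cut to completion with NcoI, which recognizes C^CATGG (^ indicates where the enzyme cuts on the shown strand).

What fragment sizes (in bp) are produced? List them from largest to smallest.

NcoI sites (CCATGG) start at positions 44, 57.
NcoI cuts after the first base of each site, so after positions 44, 57.
Circular molecule, 2 cuts → 2 fragments:
  45–57 → 13 bp
  58–137 then 1–44 → 80 + 44 = 124 bp
Sorted largest to smallest: 124, 13 bp.

124, 13 bp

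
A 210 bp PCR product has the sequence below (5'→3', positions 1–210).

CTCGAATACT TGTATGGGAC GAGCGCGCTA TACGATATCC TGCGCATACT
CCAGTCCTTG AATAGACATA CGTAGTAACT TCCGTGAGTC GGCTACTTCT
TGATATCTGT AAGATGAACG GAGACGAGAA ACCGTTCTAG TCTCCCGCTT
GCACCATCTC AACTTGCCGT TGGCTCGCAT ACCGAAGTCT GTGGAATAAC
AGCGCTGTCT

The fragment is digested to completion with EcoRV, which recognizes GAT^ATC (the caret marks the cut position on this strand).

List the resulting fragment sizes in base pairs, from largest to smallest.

106, 68, 36 bp

EcoRV sites (GATATC) start at positions 34, 102.
EcoRV cuts after base 3 of each site, so after positions 36, 104.
Linear molecule, 2 cuts → 3 fragments:
  1–36 → 36 bp
  37–104 → 68 bp
  105–210 → 106 bp
Sorted largest to smallest: 106, 68, 36 bp.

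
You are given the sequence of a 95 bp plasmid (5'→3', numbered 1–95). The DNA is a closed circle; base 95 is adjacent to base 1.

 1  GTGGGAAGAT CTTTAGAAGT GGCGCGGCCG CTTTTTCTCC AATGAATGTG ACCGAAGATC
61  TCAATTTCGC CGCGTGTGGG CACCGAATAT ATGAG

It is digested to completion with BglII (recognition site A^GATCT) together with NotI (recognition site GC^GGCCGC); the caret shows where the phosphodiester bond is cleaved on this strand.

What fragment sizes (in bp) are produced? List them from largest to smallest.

46, 31, 18 bp

BglII sites (AGATCT) start at positions 7, 56.
BglII cuts after the first base of each site, so after positions 7, 56.
The NotI site (GCGGCCGC) starts at position 24.
NotI cuts after base 2 of each site, so after position 25.
Combined cut positions: 7, 25, 56.
Circular molecule, 3 cuts → 3 fragments:
  8–25 → 18 bp
  26–56 → 31 bp
  57–95 then 1–7 → 39 + 7 = 46 bp
Sorted largest to smallest: 46, 31, 18 bp.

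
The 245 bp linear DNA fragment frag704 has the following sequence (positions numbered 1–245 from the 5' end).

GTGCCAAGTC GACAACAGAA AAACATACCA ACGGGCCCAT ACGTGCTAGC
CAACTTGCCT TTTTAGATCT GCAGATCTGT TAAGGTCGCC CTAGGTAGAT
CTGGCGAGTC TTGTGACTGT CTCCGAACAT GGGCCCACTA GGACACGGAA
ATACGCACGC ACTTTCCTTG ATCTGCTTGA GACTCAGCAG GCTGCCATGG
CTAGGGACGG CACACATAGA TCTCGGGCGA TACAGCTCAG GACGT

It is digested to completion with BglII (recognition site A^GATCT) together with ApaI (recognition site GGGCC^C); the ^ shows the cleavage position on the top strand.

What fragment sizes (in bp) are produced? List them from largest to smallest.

83, 38, 37, 28, 27, 24, 8 bp

BglII sites (AGATCT) start at positions 65, 73, 97, 218.
BglII cuts after the first base of each site, so after positions 65, 73, 97, 218.
ApaI sites (GGGCCC) start at positions 33, 131.
ApaI cuts after base 5 of each site (before the last base), so after positions 37, 135.
Combined cut positions: 37, 65, 73, 97, 135, 218.
Linear molecule, 6 cuts → 7 fragments:
  1–37 → 37 bp
  38–65 → 28 bp
  66–73 → 8 bp
  74–97 → 24 bp
  98–135 → 38 bp
  136–218 → 83 bp
  219–245 → 27 bp
Sorted largest to smallest: 83, 38, 37, 28, 27, 24, 8 bp.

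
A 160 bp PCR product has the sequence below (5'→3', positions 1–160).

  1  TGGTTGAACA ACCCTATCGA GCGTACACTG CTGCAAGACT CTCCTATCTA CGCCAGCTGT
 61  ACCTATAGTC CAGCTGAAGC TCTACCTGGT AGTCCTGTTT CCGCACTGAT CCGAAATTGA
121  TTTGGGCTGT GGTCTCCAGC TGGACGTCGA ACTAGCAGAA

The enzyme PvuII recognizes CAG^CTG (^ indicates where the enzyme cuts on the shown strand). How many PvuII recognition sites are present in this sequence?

CAGCTG occurs starting at positions 54, 71, 137.
PvuII cuts at 3 sites.

3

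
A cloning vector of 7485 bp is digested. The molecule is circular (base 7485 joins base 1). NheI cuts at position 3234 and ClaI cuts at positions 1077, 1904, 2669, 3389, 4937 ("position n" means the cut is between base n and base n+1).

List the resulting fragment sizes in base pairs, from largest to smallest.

3625, 1548, 827, 765, 565, 155 bp

Combined cut positions (sorted): 1077, 1904, 2669, 3234, 3389, 4937.
Circular molecule, 6 cuts → 6 fragments:
  1904 − 1077 = 827 bp
  2669 − 1904 = 765 bp
  3234 − 2669 = 565 bp
  3389 − 3234 = 155 bp
  4937 − 3389 = 1548 bp
  wrap: 7485 − 4937 + 1077 = 3625 bp
Sorted largest to smallest: 3625, 1548, 827, 765, 565, 155 bp.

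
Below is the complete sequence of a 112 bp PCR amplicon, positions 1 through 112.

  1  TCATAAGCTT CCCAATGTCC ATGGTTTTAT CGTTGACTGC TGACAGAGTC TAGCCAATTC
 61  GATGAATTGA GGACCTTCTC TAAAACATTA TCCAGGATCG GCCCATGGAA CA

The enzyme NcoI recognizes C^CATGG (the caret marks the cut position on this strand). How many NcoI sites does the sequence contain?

2

CCATGG occurs starting at positions 19, 103.
NcoI cuts at 2 sites.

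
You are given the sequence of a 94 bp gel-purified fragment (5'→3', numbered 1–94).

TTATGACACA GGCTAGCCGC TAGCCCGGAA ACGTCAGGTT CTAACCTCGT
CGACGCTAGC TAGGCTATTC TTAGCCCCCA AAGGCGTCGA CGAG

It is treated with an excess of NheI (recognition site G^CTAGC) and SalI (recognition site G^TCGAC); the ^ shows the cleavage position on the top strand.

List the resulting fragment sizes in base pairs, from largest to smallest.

NheI sites (GCTAGC) start at positions 12, 19, 55.
NheI cuts after the first base of each site, so after positions 12, 19, 55.
SalI sites (GTCGAC) start at positions 49, 86.
SalI cuts after the first base of each site, so after positions 49, 86.
Combined cut positions: 12, 19, 49, 55, 86.
Linear molecule, 5 cuts → 6 fragments:
  1–12 → 12 bp
  13–19 → 7 bp
  20–49 → 30 bp
  50–55 → 6 bp
  56–86 → 31 bp
  87–94 → 8 bp
Sorted largest to smallest: 31, 30, 12, 8, 7, 6 bp.

31, 30, 12, 8, 7, 6 bp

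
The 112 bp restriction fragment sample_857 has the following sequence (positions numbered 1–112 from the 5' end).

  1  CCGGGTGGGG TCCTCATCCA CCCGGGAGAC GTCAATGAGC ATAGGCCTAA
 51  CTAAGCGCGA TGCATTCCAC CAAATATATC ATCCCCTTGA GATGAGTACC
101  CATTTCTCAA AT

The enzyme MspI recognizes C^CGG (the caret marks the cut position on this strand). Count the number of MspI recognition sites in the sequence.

2

CCGG occurs starting at positions 1, 22.
MspI cuts at 2 sites.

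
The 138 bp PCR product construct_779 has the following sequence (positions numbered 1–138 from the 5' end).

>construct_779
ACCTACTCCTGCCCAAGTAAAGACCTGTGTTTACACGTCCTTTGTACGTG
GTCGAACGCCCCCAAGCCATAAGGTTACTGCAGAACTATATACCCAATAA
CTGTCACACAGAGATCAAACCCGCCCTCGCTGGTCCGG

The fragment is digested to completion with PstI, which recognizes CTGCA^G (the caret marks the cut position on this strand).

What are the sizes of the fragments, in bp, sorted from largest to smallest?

82, 56 bp

The PstI site (CTGCAG) starts at position 78.
PstI cuts after base 5 of each site (before the last base), so after position 82.
Linear molecule, 1 cut → 2 fragments:
  1–82 → 82 bp
  83–138 → 56 bp
Sorted largest to smallest: 82, 56 bp.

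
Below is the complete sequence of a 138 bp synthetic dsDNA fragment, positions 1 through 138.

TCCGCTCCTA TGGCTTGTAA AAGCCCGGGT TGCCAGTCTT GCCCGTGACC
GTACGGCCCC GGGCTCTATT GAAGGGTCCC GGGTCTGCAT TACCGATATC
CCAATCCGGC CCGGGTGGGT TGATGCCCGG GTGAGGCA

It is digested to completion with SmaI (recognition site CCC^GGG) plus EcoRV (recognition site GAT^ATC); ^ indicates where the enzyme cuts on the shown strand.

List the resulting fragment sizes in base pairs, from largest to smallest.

34, 26, 20, 17, 16, 15, 10 bp

SmaI sites (CCCGGG) start at positions 24, 58, 78, 110, 126.
SmaI cuts after base 3 of each site, so after positions 26, 60, 80, 112, 128.
The EcoRV site (GATATC) starts at position 95.
EcoRV cuts after base 3 of each site, so after position 97.
Combined cut positions: 26, 60, 80, 97, 112, 128.
Linear molecule, 6 cuts → 7 fragments:
  1–26 → 26 bp
  27–60 → 34 bp
  61–80 → 20 bp
  81–97 → 17 bp
  98–112 → 15 bp
  113–128 → 16 bp
  129–138 → 10 bp
Sorted largest to smallest: 34, 26, 20, 17, 16, 15, 10 bp.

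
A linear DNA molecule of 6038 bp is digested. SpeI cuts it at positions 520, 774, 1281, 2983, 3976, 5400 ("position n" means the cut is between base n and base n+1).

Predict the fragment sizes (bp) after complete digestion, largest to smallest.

1702, 1424, 993, 638, 520, 507, 254 bp

Linear molecule, 6 cuts → 7 fragments:
  520 − 0 = 520 bp
  774 − 520 = 254 bp
  1281 − 774 = 507 bp
  2983 − 1281 = 1702 bp
  3976 − 2983 = 993 bp
  5400 − 3976 = 1424 bp
  6038 − 5400 = 638 bp
Sorted largest to smallest: 1702, 1424, 993, 638, 520, 507, 254 bp.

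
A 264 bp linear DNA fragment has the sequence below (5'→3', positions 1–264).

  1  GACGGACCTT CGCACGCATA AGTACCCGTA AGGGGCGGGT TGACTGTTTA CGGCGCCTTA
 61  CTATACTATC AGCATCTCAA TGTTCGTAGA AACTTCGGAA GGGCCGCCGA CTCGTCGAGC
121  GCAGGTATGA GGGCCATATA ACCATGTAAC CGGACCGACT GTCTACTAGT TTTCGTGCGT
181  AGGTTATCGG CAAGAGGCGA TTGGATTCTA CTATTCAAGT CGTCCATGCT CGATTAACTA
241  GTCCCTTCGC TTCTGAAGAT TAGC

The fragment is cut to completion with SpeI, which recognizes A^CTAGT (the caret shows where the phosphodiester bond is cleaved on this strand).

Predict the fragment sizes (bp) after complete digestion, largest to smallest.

165, 72, 27 bp

SpeI sites (ACTAGT) start at positions 165, 237.
SpeI cuts after the first base of each site, so after positions 165, 237.
Linear molecule, 2 cuts → 3 fragments:
  1–165 → 165 bp
  166–237 → 72 bp
  238–264 → 27 bp
Sorted largest to smallest: 165, 72, 27 bp.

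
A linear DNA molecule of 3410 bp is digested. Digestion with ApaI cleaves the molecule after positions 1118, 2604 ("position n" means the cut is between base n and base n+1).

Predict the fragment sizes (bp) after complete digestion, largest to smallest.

Linear molecule, 2 cuts → 3 fragments:
  1118 − 0 = 1118 bp
  2604 − 1118 = 1486 bp
  3410 − 2604 = 806 bp
Sorted largest to smallest: 1486, 1118, 806 bp.

1486, 1118, 806 bp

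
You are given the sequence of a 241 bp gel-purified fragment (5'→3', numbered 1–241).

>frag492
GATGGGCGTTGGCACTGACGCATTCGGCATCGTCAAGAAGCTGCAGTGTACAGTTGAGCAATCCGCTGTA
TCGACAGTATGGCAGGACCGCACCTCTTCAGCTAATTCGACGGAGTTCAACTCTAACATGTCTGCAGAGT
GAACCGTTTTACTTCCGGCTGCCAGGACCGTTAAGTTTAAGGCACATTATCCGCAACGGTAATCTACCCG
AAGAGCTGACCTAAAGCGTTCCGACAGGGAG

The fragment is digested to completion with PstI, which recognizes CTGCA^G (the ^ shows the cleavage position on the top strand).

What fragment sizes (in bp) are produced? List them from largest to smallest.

PstI sites (CTGCAG) start at positions 41, 132.
PstI cuts after base 5 of each site (before the last base), so after positions 45, 136.
Linear molecule, 2 cuts → 3 fragments:
  1–45 → 45 bp
  46–136 → 91 bp
  137–241 → 105 bp
Sorted largest to smallest: 105, 91, 45 bp.

105, 91, 45 bp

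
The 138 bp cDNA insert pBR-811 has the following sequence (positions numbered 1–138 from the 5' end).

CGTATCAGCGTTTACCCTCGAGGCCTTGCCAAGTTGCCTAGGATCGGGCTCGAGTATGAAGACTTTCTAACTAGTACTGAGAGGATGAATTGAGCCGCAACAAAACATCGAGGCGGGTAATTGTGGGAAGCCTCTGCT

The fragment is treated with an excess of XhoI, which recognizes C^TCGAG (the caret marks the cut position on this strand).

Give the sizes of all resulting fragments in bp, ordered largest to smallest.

89, 32, 17 bp

XhoI sites (CTCGAG) start at positions 17, 49.
XhoI cuts after the first base of each site, so after positions 17, 49.
Linear molecule, 2 cuts → 3 fragments:
  1–17 → 17 bp
  18–49 → 32 bp
  50–138 → 89 bp
Sorted largest to smallest: 89, 32, 17 bp.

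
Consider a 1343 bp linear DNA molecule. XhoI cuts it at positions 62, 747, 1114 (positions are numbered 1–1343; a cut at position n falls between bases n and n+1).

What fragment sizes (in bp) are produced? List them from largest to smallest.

685, 367, 229, 62 bp

Linear molecule, 3 cuts → 4 fragments:
  62 − 0 = 62 bp
  747 − 62 = 685 bp
  1114 − 747 = 367 bp
  1343 − 1114 = 229 bp
Sorted largest to smallest: 685, 367, 229, 62 bp.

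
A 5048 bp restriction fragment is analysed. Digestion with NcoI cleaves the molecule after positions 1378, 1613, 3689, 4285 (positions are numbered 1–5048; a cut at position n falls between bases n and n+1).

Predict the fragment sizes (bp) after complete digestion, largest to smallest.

Linear molecule, 4 cuts → 5 fragments:
  1378 − 0 = 1378 bp
  1613 − 1378 = 235 bp
  3689 − 1613 = 2076 bp
  4285 − 3689 = 596 bp
  5048 − 4285 = 763 bp
Sorted largest to smallest: 2076, 1378, 763, 596, 235 bp.

2076, 1378, 763, 596, 235 bp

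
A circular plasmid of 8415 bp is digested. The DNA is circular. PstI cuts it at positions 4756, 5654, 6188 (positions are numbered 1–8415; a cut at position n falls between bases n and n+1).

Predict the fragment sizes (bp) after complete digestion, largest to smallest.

6983, 898, 534 bp

Circular molecule, 3 cuts → 3 fragments:
  5654 − 4756 = 898 bp
  6188 − 5654 = 534 bp
  wrap: 8415 − 6188 + 4756 = 6983 bp
Sorted largest to smallest: 6983, 898, 534 bp.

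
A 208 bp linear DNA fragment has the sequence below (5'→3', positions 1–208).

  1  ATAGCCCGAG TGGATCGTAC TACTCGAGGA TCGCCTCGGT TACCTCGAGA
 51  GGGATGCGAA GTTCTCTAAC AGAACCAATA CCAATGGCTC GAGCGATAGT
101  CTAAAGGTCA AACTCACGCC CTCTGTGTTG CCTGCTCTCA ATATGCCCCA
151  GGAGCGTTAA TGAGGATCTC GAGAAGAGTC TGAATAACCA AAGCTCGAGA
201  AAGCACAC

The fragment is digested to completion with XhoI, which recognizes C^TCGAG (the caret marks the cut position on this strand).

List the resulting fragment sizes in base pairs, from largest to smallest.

XhoI sites (CTCGAG) start at positions 23, 44, 88, 168, 194.
XhoI cuts after the first base of each site, so after positions 23, 44, 88, 168, 194.
Linear molecule, 5 cuts → 6 fragments:
  1–23 → 23 bp
  24–44 → 21 bp
  45–88 → 44 bp
  89–168 → 80 bp
  169–194 → 26 bp
  195–208 → 14 bp
Sorted largest to smallest: 80, 44, 26, 23, 21, 14 bp.

80, 44, 26, 23, 21, 14 bp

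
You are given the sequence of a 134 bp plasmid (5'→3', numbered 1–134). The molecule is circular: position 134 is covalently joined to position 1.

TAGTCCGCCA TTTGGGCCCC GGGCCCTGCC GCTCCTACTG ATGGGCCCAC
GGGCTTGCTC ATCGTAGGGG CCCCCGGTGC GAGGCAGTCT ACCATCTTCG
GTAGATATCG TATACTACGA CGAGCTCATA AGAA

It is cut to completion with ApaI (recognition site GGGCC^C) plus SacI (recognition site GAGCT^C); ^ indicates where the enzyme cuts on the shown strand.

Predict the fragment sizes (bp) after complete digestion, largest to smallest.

ApaI sites (GGGCCC) start at positions 14, 21, 43, 68.
ApaI cuts after base 5 of each site (before the last base), so after positions 18, 25, 47, 72.
The SacI site (GAGCTC) starts at position 122.
SacI cuts after base 5 of each site (before the last base), so after position 126.
Combined cut positions: 18, 25, 47, 72, 126.
Circular molecule, 5 cuts → 5 fragments:
  19–25 → 7 bp
  26–47 → 22 bp
  48–72 → 25 bp
  73–126 → 54 bp
  127–134 then 1–18 → 8 + 18 = 26 bp
Sorted largest to smallest: 54, 26, 25, 22, 7 bp.

54, 26, 25, 22, 7 bp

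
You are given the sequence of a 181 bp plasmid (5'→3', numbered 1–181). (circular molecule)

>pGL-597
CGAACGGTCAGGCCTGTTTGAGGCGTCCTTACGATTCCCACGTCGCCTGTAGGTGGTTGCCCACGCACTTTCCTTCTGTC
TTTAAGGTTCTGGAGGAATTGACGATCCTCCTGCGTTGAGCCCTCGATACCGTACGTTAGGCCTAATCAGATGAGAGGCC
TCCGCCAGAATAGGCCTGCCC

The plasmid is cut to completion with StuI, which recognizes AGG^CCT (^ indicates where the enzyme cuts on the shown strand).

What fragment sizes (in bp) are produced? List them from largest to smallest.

129, 19, 17, 16 bp

StuI sites (AGGCCT) start at positions 10, 139, 156, 172.
StuI cuts after base 3 of each site, so after positions 12, 141, 158, 174.
Circular molecule, 4 cuts → 4 fragments:
  13–141 → 129 bp
  142–158 → 17 bp
  159–174 → 16 bp
  175–181 then 1–12 → 7 + 12 = 19 bp
Sorted largest to smallest: 129, 19, 17, 16 bp.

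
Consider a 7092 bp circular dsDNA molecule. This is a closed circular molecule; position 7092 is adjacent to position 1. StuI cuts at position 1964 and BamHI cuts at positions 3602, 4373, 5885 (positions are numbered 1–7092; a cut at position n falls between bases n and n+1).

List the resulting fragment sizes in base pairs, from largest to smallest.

3171, 1638, 1512, 771 bp

Combined cut positions (sorted): 1964, 3602, 4373, 5885.
Circular molecule, 4 cuts → 4 fragments:
  3602 − 1964 = 1638 bp
  4373 − 3602 = 771 bp
  5885 − 4373 = 1512 bp
  wrap: 7092 − 5885 + 1964 = 3171 bp
Sorted largest to smallest: 3171, 1638, 1512, 771 bp.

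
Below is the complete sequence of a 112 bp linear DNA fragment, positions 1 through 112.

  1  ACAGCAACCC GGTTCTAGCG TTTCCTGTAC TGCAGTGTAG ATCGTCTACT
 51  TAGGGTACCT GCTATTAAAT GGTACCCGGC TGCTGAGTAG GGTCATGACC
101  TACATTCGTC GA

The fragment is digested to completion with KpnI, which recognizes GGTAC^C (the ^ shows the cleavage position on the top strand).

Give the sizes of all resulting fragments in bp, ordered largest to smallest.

KpnI sites (GGTACC) start at positions 54, 71.
KpnI cuts after base 5 of each site (before the last base), so after positions 58, 75.
Linear molecule, 2 cuts → 3 fragments:
  1–58 → 58 bp
  59–75 → 17 bp
  76–112 → 37 bp
Sorted largest to smallest: 58, 37, 17 bp.

58, 37, 17 bp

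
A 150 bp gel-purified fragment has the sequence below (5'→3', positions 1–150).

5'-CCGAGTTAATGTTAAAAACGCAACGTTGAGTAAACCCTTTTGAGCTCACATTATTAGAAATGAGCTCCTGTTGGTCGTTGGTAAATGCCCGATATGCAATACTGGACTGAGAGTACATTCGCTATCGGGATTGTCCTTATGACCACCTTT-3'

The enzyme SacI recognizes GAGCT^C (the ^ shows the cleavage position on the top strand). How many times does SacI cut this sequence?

GAGCTC occurs starting at positions 42, 62.
SacI cuts at 2 sites.

2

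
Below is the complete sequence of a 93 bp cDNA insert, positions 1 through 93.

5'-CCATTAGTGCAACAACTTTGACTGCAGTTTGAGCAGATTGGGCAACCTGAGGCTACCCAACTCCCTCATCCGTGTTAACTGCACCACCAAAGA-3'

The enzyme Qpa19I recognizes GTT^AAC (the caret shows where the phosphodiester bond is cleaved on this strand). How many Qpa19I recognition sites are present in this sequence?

1

GTTAAC occurs starting at position 74.
Qpa19I cuts at 1 site.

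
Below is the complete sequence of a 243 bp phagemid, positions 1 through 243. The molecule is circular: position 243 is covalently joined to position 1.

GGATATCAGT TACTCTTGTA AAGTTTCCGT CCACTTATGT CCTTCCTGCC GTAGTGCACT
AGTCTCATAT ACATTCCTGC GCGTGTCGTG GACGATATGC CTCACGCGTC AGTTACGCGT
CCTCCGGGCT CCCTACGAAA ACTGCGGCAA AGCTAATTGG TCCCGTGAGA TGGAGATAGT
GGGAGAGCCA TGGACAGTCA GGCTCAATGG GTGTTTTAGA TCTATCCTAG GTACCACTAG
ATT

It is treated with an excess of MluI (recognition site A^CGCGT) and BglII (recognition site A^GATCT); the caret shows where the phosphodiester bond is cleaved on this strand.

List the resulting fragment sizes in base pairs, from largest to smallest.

MluI sites (ACGCGT) start at positions 104, 115.
MluI cuts after the first base of each site, so after positions 104, 115.
The BglII site (AGATCT) starts at position 218.
BglII cuts after the first base of each site, so after position 218.
Combined cut positions: 104, 115, 218.
Circular molecule, 3 cuts → 3 fragments:
  105–115 → 11 bp
  116–218 → 103 bp
  219–243 then 1–104 → 25 + 104 = 129 bp
Sorted largest to smallest: 129, 103, 11 bp.

129, 103, 11 bp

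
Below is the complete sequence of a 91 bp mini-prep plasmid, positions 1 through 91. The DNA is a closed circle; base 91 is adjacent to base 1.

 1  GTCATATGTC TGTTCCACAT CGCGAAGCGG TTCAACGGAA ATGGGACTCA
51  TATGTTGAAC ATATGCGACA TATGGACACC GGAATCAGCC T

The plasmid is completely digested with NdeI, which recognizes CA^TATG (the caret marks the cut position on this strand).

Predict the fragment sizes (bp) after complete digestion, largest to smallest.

NdeI sites (CATATG) start at positions 3, 49, 60, 69.
NdeI cuts after base 2 of each site, so after positions 4, 50, 61, 70.
Circular molecule, 4 cuts → 4 fragments:
  5–50 → 46 bp
  51–61 → 11 bp
  62–70 → 9 bp
  71–91 then 1–4 → 21 + 4 = 25 bp
Sorted largest to smallest: 46, 25, 11, 9 bp.

46, 25, 11, 9 bp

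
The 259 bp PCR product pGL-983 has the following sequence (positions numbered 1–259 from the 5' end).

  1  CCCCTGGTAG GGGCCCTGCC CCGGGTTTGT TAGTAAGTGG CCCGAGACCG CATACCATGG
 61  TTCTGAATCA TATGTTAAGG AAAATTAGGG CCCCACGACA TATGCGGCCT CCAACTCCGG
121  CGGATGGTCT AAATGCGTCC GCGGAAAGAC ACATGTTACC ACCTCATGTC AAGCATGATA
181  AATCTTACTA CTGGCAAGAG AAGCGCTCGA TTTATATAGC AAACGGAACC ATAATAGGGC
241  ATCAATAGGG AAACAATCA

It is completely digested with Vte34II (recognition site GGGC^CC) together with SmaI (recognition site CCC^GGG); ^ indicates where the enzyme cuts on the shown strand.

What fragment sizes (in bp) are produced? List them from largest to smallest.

168, 69, 14, 8 bp

Vte34II sites (GGGCCC) start at positions 11, 88.
Vte34II cuts after base 4 of each site, so after positions 14, 91.
The SmaI site (CCCGGG) starts at position 20.
SmaI cuts after base 3 of each site, so after position 22.
Combined cut positions: 14, 22, 91.
Linear molecule, 3 cuts → 4 fragments:
  1–14 → 14 bp
  15–22 → 8 bp
  23–91 → 69 bp
  92–259 → 168 bp
Sorted largest to smallest: 168, 69, 14, 8 bp.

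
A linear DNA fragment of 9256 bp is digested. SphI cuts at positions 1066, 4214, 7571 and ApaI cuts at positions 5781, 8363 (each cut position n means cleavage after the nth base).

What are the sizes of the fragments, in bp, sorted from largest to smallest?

Combined cut positions (sorted): 1066, 4214, 5781, 7571, 8363.
Linear molecule, 5 cuts → 6 fragments:
  1066 − 0 = 1066 bp
  4214 − 1066 = 3148 bp
  5781 − 4214 = 1567 bp
  7571 − 5781 = 1790 bp
  8363 − 7571 = 792 bp
  9256 − 8363 = 893 bp
Sorted largest to smallest: 3148, 1790, 1567, 1066, 893, 792 bp.

3148, 1790, 1567, 1066, 893, 792 bp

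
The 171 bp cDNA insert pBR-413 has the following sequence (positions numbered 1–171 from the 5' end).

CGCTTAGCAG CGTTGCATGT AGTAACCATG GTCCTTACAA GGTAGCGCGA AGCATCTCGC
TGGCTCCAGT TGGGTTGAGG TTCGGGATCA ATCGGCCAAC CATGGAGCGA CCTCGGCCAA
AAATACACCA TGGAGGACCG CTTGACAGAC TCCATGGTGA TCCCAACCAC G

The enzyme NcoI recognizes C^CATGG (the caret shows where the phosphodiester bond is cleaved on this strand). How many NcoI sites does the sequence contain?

4

CCATGG occurs starting at positions 26, 100, 128, 152.
NcoI cuts at 4 sites.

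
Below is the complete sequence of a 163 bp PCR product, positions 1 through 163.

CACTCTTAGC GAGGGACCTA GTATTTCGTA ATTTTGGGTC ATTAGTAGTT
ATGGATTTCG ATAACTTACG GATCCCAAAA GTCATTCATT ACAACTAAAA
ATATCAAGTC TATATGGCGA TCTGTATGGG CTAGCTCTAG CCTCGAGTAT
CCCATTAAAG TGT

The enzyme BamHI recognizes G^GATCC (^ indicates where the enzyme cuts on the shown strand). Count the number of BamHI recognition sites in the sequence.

1

GGATCC occurs starting at position 70.
BamHI cuts at 1 site.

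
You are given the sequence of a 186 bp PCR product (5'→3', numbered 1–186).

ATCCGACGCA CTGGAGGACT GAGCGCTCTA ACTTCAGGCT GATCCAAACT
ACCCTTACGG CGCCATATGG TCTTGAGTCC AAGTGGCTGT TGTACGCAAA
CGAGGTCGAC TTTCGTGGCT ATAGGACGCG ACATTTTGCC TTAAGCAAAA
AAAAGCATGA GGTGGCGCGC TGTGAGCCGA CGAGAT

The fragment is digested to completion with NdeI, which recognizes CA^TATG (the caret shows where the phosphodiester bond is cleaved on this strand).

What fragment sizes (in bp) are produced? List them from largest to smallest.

The NdeI site (CATATG) starts at position 64.
NdeI cuts after base 2 of each site, so after position 65.
Linear molecule, 1 cut → 2 fragments:
  1–65 → 65 bp
  66–186 → 121 bp
Sorted largest to smallest: 121, 65 bp.

121, 65 bp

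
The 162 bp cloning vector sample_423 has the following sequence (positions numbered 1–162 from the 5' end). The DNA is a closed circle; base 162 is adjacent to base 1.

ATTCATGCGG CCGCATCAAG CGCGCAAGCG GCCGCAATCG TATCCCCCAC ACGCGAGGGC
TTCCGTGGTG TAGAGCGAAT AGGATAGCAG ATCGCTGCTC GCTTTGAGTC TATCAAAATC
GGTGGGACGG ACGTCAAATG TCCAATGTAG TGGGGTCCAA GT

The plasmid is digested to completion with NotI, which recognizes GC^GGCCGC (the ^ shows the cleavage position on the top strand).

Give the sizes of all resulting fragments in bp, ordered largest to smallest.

NotI sites (GCGGCCGC) start at positions 7, 28.
NotI cuts after base 2 of each site, so after positions 8, 29.
Circular molecule, 2 cuts → 2 fragments:
  9–29 → 21 bp
  30–162 then 1–8 → 133 + 8 = 141 bp
Sorted largest to smallest: 141, 21 bp.

141, 21 bp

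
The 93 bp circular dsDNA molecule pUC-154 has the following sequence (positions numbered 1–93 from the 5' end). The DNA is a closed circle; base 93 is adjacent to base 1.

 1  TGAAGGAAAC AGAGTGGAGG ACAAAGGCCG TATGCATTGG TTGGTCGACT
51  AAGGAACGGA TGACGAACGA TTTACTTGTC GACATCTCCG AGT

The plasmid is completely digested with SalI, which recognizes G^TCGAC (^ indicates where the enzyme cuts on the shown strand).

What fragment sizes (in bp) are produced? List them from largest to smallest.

59, 34 bp

SalI sites (GTCGAC) start at positions 44, 78.
SalI cuts after the first base of each site, so after positions 44, 78.
Circular molecule, 2 cuts → 2 fragments:
  45–78 → 34 bp
  79–93 then 1–44 → 15 + 44 = 59 bp
Sorted largest to smallest: 59, 34 bp.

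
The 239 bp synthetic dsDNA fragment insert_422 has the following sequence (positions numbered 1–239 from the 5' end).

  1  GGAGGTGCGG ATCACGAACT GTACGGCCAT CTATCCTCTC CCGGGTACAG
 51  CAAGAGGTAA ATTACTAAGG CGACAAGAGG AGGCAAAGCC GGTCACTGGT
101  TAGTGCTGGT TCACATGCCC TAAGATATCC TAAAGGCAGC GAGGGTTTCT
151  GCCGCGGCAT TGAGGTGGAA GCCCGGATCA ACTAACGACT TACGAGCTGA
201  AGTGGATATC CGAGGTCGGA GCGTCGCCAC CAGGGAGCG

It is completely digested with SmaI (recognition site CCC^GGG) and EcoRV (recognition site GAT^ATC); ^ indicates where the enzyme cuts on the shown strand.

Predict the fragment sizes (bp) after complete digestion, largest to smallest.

84, 81, 42, 32 bp

The SmaI site (CCCGGG) starts at position 40.
SmaI cuts after base 3 of each site, so after position 42.
EcoRV sites (GATATC) start at positions 124, 205.
EcoRV cuts after base 3 of each site, so after positions 126, 207.
Combined cut positions: 42, 126, 207.
Linear molecule, 3 cuts → 4 fragments:
  1–42 → 42 bp
  43–126 → 84 bp
  127–207 → 81 bp
  208–239 → 32 bp
Sorted largest to smallest: 84, 81, 42, 32 bp.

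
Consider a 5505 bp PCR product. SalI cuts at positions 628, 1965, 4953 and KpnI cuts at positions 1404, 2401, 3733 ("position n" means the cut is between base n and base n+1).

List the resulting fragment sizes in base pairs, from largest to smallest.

1332, 1220, 776, 628, 561, 552, 436 bp

Combined cut positions (sorted): 628, 1404, 1965, 2401, 3733, 4953.
Linear molecule, 6 cuts → 7 fragments:
  628 − 0 = 628 bp
  1404 − 628 = 776 bp
  1965 − 1404 = 561 bp
  2401 − 1965 = 436 bp
  3733 − 2401 = 1332 bp
  4953 − 3733 = 1220 bp
  5505 − 4953 = 552 bp
Sorted largest to smallest: 1332, 1220, 776, 628, 561, 552, 436 bp.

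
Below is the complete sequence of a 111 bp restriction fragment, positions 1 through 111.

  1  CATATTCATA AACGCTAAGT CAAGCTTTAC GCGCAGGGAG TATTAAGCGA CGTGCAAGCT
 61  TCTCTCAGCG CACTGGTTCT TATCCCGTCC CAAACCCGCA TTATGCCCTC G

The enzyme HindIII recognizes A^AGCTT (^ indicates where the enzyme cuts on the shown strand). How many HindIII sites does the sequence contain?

AAGCTT occurs starting at positions 22, 56.
HindIII cuts at 2 sites.

2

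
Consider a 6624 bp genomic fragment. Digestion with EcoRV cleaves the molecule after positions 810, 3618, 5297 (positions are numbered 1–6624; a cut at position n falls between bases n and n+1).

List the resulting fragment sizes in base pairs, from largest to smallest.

2808, 1679, 1327, 810 bp

Linear molecule, 3 cuts → 4 fragments:
  810 − 0 = 810 bp
  3618 − 810 = 2808 bp
  5297 − 3618 = 1679 bp
  6624 − 5297 = 1327 bp
Sorted largest to smallest: 2808, 1679, 1327, 810 bp.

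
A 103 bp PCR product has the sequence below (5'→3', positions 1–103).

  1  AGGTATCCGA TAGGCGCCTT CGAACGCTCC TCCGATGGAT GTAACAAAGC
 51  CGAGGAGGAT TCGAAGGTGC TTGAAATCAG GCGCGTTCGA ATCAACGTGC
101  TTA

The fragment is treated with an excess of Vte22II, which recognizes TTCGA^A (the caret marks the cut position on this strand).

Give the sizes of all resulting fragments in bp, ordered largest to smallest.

41, 26, 23, 13 bp

Vte22II sites (TTCGAA) start at positions 19, 60, 86.
Vte22II cuts after base 5 of each site (before the last base), so after positions 23, 64, 90.
Linear molecule, 3 cuts → 4 fragments:
  1–23 → 23 bp
  24–64 → 41 bp
  65–90 → 26 bp
  91–103 → 13 bp
Sorted largest to smallest: 41, 26, 23, 13 bp.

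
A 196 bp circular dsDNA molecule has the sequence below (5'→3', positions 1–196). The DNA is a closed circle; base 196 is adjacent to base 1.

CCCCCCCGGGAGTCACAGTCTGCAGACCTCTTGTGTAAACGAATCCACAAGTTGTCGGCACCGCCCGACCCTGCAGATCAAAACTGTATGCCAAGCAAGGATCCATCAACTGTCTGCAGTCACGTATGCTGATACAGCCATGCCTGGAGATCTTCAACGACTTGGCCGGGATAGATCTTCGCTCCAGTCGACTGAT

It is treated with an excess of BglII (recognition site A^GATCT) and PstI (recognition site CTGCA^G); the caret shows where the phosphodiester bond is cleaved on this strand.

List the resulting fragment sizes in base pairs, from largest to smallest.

BglII sites (AGATCT) start at positions 148, 173.
BglII cuts after the first base of each site, so after positions 148, 173.
PstI sites (CTGCAG) start at positions 20, 71, 114.
PstI cuts after base 5 of each site (before the last base), so after positions 24, 75, 118.
Combined cut positions: 24, 75, 118, 148, 173.
Circular molecule, 5 cuts → 5 fragments:
  25–75 → 51 bp
  76–118 → 43 bp
  119–148 → 30 bp
  149–173 → 25 bp
  174–196 then 1–24 → 23 + 24 = 47 bp
Sorted largest to smallest: 51, 47, 43, 30, 25 bp.

51, 47, 43, 30, 25 bp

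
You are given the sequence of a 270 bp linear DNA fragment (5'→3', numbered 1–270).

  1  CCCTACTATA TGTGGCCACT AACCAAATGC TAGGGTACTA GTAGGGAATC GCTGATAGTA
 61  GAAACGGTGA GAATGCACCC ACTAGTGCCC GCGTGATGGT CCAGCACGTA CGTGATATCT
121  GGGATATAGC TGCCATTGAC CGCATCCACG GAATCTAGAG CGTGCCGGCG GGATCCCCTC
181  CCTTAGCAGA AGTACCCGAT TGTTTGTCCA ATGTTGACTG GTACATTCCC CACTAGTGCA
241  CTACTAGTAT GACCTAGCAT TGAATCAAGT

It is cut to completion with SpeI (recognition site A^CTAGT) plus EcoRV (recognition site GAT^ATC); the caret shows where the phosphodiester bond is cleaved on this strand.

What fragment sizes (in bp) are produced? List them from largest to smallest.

SpeI sites (ACTAGT) start at positions 37, 81, 232, 243.
SpeI cuts after the first base of each site, so after positions 37, 81, 232, 243.
The EcoRV site (GATATC) starts at position 114.
EcoRV cuts after base 3 of each site, so after position 116.
Combined cut positions: 37, 81, 116, 232, 243.
Linear molecule, 5 cuts → 6 fragments:
  1–37 → 37 bp
  38–81 → 44 bp
  82–116 → 35 bp
  117–232 → 116 bp
  233–243 → 11 bp
  244–270 → 27 bp
Sorted largest to smallest: 116, 44, 37, 35, 27, 11 bp.

116, 44, 37, 35, 27, 11 bp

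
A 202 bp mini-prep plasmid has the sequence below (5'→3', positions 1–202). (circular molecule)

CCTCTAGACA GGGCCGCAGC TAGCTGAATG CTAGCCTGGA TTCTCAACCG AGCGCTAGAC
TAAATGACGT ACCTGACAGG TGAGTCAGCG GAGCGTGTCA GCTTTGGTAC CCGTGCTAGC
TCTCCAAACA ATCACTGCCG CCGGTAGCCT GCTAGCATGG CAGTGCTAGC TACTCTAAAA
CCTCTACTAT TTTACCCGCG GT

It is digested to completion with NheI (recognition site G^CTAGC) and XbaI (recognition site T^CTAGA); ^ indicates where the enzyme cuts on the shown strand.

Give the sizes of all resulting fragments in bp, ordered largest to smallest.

85, 40, 36, 16, 14, 11 bp

NheI sites (GCTAGC) start at positions 19, 30, 115, 151, 165.
NheI cuts after the first base of each site, so after positions 19, 30, 115, 151, 165.
The XbaI site (TCTAGA) starts at position 3.
XbaI cuts after the first base of each site, so after position 3.
Combined cut positions: 3, 19, 30, 115, 151, 165.
Circular molecule, 6 cuts → 6 fragments:
  4–19 → 16 bp
  20–30 → 11 bp
  31–115 → 85 bp
  116–151 → 36 bp
  152–165 → 14 bp
  166–202 then 1–3 → 37 + 3 = 40 bp
Sorted largest to smallest: 85, 40, 36, 16, 14, 11 bp.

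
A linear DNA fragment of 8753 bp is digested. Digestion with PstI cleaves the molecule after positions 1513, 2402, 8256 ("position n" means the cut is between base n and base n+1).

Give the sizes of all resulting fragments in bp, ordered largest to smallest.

5854, 1513, 889, 497 bp

Linear molecule, 3 cuts → 4 fragments:
  1513 − 0 = 1513 bp
  2402 − 1513 = 889 bp
  8256 − 2402 = 5854 bp
  8753 − 8256 = 497 bp
Sorted largest to smallest: 5854, 1513, 889, 497 bp.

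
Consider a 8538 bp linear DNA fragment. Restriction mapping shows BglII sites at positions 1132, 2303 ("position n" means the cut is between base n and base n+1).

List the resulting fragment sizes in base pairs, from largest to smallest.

Linear molecule, 2 cuts → 3 fragments:
  1132 − 0 = 1132 bp
  2303 − 1132 = 1171 bp
  8538 − 2303 = 6235 bp
Sorted largest to smallest: 6235, 1171, 1132 bp.

6235, 1171, 1132 bp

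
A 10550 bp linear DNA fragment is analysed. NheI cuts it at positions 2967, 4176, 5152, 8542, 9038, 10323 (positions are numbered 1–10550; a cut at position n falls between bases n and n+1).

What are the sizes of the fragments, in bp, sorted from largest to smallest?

Linear molecule, 6 cuts → 7 fragments:
  2967 − 0 = 2967 bp
  4176 − 2967 = 1209 bp
  5152 − 4176 = 976 bp
  8542 − 5152 = 3390 bp
  9038 − 8542 = 496 bp
  10323 − 9038 = 1285 bp
  10550 − 10323 = 227 bp
Sorted largest to smallest: 3390, 2967, 1285, 1209, 976, 496, 227 bp.

3390, 2967, 1285, 1209, 976, 496, 227 bp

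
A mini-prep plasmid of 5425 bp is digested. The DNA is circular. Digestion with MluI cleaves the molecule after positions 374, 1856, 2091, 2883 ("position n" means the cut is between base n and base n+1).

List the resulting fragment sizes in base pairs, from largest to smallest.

Circular molecule, 4 cuts → 4 fragments:
  1856 − 374 = 1482 bp
  2091 − 1856 = 235 bp
  2883 − 2091 = 792 bp
  wrap: 5425 − 2883 + 374 = 2916 bp
Sorted largest to smallest: 2916, 1482, 792, 235 bp.

2916, 1482, 792, 235 bp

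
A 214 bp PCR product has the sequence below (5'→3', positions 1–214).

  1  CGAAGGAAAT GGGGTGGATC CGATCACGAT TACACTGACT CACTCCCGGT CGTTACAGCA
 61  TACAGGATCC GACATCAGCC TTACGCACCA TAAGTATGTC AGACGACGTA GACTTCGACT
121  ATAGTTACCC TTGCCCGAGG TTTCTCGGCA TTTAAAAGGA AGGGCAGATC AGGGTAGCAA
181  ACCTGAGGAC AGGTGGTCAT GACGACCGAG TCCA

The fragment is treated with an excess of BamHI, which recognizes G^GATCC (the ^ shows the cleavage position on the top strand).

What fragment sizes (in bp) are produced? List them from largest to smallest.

BamHI sites (GGATCC) start at positions 16, 65.
BamHI cuts after the first base of each site, so after positions 16, 65.
Linear molecule, 2 cuts → 3 fragments:
  1–16 → 16 bp
  17–65 → 49 bp
  66–214 → 149 bp
Sorted largest to smallest: 149, 49, 16 bp.

149, 49, 16 bp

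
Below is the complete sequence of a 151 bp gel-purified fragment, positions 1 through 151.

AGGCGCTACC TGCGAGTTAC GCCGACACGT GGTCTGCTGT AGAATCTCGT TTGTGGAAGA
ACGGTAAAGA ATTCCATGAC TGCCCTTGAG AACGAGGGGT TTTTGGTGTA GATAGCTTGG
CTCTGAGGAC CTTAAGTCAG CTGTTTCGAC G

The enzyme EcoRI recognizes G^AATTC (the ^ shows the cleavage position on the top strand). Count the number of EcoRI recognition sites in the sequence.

1

GAATTC occurs starting at position 69.
EcoRI cuts at 1 site.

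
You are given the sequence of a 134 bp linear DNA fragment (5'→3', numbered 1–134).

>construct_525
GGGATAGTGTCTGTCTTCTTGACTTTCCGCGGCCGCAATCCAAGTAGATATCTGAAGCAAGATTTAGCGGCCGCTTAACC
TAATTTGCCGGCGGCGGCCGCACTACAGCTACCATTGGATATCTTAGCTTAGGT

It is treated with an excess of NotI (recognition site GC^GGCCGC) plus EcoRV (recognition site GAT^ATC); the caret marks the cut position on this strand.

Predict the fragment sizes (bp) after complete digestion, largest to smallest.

30, 27, 25, 19, 19, 14 bp

NotI sites (GCGGCCGC) start at positions 29, 67, 94.
NotI cuts after base 2 of each site, so after positions 30, 68, 95.
EcoRV sites (GATATC) start at positions 47, 118.
EcoRV cuts after base 3 of each site, so after positions 49, 120.
Combined cut positions: 30, 49, 68, 95, 120.
Linear molecule, 5 cuts → 6 fragments:
  1–30 → 30 bp
  31–49 → 19 bp
  50–68 → 19 bp
  69–95 → 27 bp
  96–120 → 25 bp
  121–134 → 14 bp
Sorted largest to smallest: 30, 27, 25, 19, 19, 14 bp.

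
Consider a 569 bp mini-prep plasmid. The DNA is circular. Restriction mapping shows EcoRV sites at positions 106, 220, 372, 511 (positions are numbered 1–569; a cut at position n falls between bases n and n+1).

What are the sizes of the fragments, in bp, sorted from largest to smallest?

164, 152, 139, 114 bp

Circular molecule, 4 cuts → 4 fragments:
  220 − 106 = 114 bp
  372 − 220 = 152 bp
  511 − 372 = 139 bp
  wrap: 569 − 511 + 106 = 164 bp
Sorted largest to smallest: 164, 152, 139, 114 bp.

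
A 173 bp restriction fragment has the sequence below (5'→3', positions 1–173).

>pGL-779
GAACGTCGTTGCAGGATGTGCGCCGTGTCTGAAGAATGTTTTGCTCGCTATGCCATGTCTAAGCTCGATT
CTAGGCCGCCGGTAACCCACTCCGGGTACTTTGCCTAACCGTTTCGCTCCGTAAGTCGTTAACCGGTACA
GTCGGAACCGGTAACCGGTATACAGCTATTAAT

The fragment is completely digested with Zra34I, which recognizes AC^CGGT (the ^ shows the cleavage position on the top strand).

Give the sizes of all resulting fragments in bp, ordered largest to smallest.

133, 18, 15, 7 bp

Zra34I sites (ACCGGT) start at positions 132, 147, 154.
Zra34I cuts after base 2 of each site, so after positions 133, 148, 155.
Linear molecule, 3 cuts → 4 fragments:
  1–133 → 133 bp
  134–148 → 15 bp
  149–155 → 7 bp
  156–173 → 18 bp
Sorted largest to smallest: 133, 18, 15, 7 bp.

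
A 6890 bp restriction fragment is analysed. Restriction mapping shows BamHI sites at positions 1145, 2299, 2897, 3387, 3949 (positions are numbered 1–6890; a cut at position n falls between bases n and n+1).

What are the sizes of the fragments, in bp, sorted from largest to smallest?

Linear molecule, 5 cuts → 6 fragments:
  1145 − 0 = 1145 bp
  2299 − 1145 = 1154 bp
  2897 − 2299 = 598 bp
  3387 − 2897 = 490 bp
  3949 − 3387 = 562 bp
  6890 − 3949 = 2941 bp
Sorted largest to smallest: 2941, 1154, 1145, 598, 562, 490 bp.

2941, 1154, 1145, 598, 562, 490 bp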